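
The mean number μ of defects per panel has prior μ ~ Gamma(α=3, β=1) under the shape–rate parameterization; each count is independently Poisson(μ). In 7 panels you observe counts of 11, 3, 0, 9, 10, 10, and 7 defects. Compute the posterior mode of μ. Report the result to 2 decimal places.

Σxᵢ = 11+3+0+9+10+10+7 = 50, with n = 7.
Posterior ∝ μ^2e^(−1μ) · μ^50e^(−7μ) = μ^52e^(−8μ), i.e. Gamma(shape=53, rate=8).
The mode of a Gamma(a, b) with a ≥ 1 (shape–rate) is (a−1)/b = 52/8 ≈ 6.50.

μ̂_MAP = 6.50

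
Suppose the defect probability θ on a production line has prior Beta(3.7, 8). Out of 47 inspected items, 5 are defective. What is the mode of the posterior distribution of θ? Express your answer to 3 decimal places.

Prior: Beta(3.7, 8).
Data: 5 successes in 47 trials. The binomial likelihood contributes θ^5(1−θ)^42, so the posterior is Beta(3.7+5, 8+42) = Beta(8.7, 50).
For Beta(a, b) with a, b > 1 the mode is (a−1)/(a+b−2) = 7.7/56.7 ≈ 0.136.

θ̂_MAP = 0.136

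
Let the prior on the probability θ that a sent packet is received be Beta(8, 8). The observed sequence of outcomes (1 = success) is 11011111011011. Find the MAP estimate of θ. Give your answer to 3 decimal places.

θ̂_MAP = 0.643

Prior: Beta(8, 8).
Data: 11 successes in 14 trials (from the sequence). The binomial likelihood contributes θ^11(1−θ)^3, so the posterior is Beta(8+11, 8+3) = Beta(19, 11).
For Beta(a, b) with a, b > 1 the mode is (a−1)/(a+b−2) = 18/28 ≈ 0.643.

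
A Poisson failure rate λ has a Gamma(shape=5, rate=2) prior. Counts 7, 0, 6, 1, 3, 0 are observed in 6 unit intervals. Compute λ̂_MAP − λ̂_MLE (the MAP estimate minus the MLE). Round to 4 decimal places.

MAP − MLE = -0.2083

Σxᵢ = 17. Posterior is Gamma(22, 8); MAP = (22−1)/8 = 21/8 ≈ 2.62500.
MLE = x̄ = 17/6 ≈ 2.83333.
Difference = 21/8 − 17/6 = -5/24 ≈ -0.2083.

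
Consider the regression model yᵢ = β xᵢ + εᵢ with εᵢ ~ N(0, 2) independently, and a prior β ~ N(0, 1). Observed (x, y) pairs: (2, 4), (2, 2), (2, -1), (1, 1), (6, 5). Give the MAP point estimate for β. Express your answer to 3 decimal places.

log p(β | y) = −Σ(yᵢ − βxᵢ)²/(2·2) − β²/(2·1) + const.
Setting the derivative to zero: Σxᵢ(yᵢ − βxᵢ)/2 − β/1 = 0, so β = Σxᵢyᵢ / (Σxᵢ² + σ²/τ²).
Σxᵢyᵢ = 2·4 + 2·2 + 2·(-1) + 1·1 + 6·5 = 41; Σxᵢ² = 49; σ²/τ² = 2.
β̂_MAP = 41 / (49 + 2) = 41/51 ≈ 0.804.

β̂_MAP = 0.804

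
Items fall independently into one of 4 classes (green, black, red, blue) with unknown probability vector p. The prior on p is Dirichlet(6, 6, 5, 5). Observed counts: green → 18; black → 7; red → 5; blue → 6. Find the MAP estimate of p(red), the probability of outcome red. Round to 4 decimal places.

MAP estimate of p(red) = 0.1667

The posterior is Dirichlet(αᵢ + nᵢ) = Dirichlet(24, 13, 10, 11).
For a Dirichlet(a₁,…,a_K) with all aᵢ > 1, the mode has j-th component (aⱼ − 1)/(Σaᵢ − K).
Here Σaᵢ = 58 and K = 4, so p(red) = (10 − 1)/(58 − 4) = 9/54 ≈ 0.1667.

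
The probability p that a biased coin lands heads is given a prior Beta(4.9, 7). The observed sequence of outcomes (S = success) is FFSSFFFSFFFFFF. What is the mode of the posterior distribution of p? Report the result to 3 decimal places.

Prior: Beta(4.9, 7).
Data: 3 successes in 14 trials (from the sequence). The binomial likelihood contributes p^3(1−p)^11, so the posterior is Beta(4.9+3, 7+11) = Beta(7.9, 18).
For Beta(a, b) with a, b > 1 the mode is (a−1)/(a+b−2) = 6.9/23.9 ≈ 0.289.

p̂_MAP = 0.289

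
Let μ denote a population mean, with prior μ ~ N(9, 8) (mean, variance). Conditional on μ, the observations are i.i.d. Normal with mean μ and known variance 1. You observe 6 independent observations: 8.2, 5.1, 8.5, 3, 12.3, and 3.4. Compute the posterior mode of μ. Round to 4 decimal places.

n = 6; x̄ = (8.2 + 5.1 + 8.5 + 3 + 12.3 + 3.4)/6 = 40.5/6 = 6.75.
For a Normal prior and Normal likelihood with known variance, the posterior is Normal; its mode equals its mean, the precision-weighted average.
Prior precision 1/σ₀² = 1/8 = 0.125; data precision n/σ² = 6/1 = 6.
μ̂ = (0.125·9 + 6·6.75) / (0.125 + 6) = 41.625/6.125 = 333/49 ≈ 6.7959.

μ̂_MAP = 6.7959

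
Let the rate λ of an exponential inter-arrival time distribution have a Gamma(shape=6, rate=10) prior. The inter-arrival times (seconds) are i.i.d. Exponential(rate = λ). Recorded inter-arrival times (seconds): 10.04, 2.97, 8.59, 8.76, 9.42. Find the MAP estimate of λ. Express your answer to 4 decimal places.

The Exponential(rate=λ) likelihood is ∝ λ^n e^(−λΣtᵢ). Here n = 5 and Σtᵢ = 10.04 + 2.97 + 8.59 + 8.76 + 9.42 = 39.78.
Posterior ∝ λ^5e^(−10λ) · λ^5e^(−39.78λ) = λ^10e^(−49.78λ), i.e. Gamma(11, 49.78).
Mode = (a−1)/b = 10/49.78 ≈ 0.2009.

λ̂_MAP = 0.2009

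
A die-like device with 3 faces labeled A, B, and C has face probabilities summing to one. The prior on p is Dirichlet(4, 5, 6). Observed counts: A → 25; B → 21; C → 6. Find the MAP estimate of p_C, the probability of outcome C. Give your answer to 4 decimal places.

MAP estimate of p_C = 0.1719

The posterior is Dirichlet(αᵢ + nᵢ) = Dirichlet(29, 26, 12).
For a Dirichlet(a₁,…,a_K) with all aᵢ > 1, the mode has j-th component (aⱼ − 1)/(Σaᵢ − K).
Here Σaᵢ = 67 and K = 3, so p_C = (12 − 1)/(67 − 3) = 11/64 ≈ 0.1719.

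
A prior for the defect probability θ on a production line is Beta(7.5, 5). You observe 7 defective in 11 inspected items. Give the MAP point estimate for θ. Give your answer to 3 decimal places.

Prior: Beta(7.5, 5).
Data: 7 successes in 11 trials. The binomial likelihood contributes θ^7(1−θ)^4, so the posterior is Beta(7.5+7, 5+4) = Beta(14.5, 9).
For Beta(a, b) with a, b > 1 the mode is (a−1)/(a+b−2) = 13.5/21.5 ≈ 0.628.

θ̂_MAP = 0.628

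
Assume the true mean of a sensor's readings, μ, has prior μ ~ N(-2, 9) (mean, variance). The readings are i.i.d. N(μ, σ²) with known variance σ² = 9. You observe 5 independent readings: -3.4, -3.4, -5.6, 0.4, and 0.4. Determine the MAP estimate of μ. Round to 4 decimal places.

μ̂_MAP = -2.2667

n = 5; x̄ = ((-3.4) + (-3.4) + (-5.6) + 0.4 + 0.4)/5 = -11.6/5 = -2.32.
For a Normal prior and Normal likelihood with known variance, the posterior is Normal; its mode equals its mean, the precision-weighted average.
Prior precision 1/σ₀² = 1/9; data precision n/σ² = 5/9.
μ̂ = ((1/9)·(-2) + (5/9)·(-2.32)) / (1/9 + 5/9) = (-68/45)/(2/3) = -34/15 ≈ -2.2667.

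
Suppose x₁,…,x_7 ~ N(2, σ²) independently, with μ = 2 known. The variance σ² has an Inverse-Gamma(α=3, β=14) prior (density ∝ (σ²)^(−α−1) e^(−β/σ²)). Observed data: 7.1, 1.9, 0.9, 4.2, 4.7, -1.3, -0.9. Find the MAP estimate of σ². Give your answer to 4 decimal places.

σ̂²_MAP = 5.7773

Sum of squared deviations about the known mean: SS = (7.1−2)² + (1.9−2)² + (0.9−2)² + (4.2−2)² + (4.7−2)² + (-1.3−2)² + (-0.9−2)² = 58.66.
The Normal likelihood contributes (σ²)^(−n/2) exp(−SS/(2σ²)), so the posterior is Inverse-Gamma(α + n/2, β + SS/2) = Inverse-Gamma(6.5, 43.33).
The mode of Inverse-Gamma(a, b) is b/(a+1) = 43.33/7.5 ≈ 5.7773.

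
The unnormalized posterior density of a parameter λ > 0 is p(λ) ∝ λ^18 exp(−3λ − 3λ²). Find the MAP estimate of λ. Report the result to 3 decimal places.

ℓ'(λ) = 18/λ − 3 − 6λ. Setting this to zero and multiplying by λ: 6λ² + 3λ − 18 = 0.
λ = (−3 + √(3² + 4·6·18)) / (2·6) = (−3 + √441) / 12 = (−3 + 21)/12 = 3/2.
ℓ''(λ) = −18/λ² − 6 < 0, confirming a maximum.

λ̂_MAP = 1.500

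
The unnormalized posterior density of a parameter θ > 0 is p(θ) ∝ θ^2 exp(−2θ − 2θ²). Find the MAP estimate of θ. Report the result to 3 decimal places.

ℓ'(θ) = 2/θ − 2 − 4θ. Setting this to zero and multiplying by θ: 4θ² + 2θ − 2 = 0.
θ = (−2 + √(2² + 4·4·2)) / (2·4) = (−2 + √36) / 8 = (−2 + 6)/8 = 1/2.
ℓ''(θ) = −2/θ² − 4 < 0, confirming a maximum.

θ̂_MAP = 0.500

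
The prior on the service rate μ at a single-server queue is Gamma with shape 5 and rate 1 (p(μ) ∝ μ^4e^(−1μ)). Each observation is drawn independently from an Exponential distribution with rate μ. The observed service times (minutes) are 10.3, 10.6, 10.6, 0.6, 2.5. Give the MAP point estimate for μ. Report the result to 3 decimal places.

μ̂_MAP = 0.253

The Exponential(rate=μ) likelihood is ∝ μ^n e^(−μΣtᵢ). Here n = 5 and Σtᵢ = 10.3 + 10.6 + 10.6 + 0.6 + 2.5 = 34.6.
Posterior ∝ μ^4e^(−1μ) · μ^5e^(−34.6μ) = μ^9e^(−35.6μ), i.e. Gamma(10, 35.6).
Mode = (a−1)/b = 9/35.6 ≈ 0.253.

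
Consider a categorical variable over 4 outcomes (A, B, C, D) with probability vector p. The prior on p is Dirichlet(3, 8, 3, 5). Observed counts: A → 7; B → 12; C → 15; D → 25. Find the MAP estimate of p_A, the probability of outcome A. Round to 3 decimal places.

The posterior is Dirichlet(αᵢ + nᵢ) = Dirichlet(10, 20, 18, 30).
For a Dirichlet(a₁,…,a_K) with all aᵢ > 1, the mode has j-th component (aⱼ − 1)/(Σaᵢ − K).
Here Σaᵢ = 78 and K = 4, so p_A = (10 − 1)/(78 − 4) = 9/74 ≈ 0.122.

MAP estimate of p_A = 0.122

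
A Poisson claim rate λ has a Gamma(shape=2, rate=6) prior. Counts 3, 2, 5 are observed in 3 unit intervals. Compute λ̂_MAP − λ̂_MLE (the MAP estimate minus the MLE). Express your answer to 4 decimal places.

Σxᵢ = 10. Posterior is Gamma(12, 9); MAP = (12−1)/9 = 11/9 ≈ 1.22222.
MLE = x̄ = 10/3 ≈ 3.33333.
Difference = 11/9 − 10/3 = -19/9 ≈ -2.1111.

MAP − MLE = -2.1111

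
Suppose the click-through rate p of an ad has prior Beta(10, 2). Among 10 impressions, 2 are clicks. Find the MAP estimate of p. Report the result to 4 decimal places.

p̂_MAP = 0.5500

Prior: Beta(10, 2).
Data: 2 successes in 10 trials. The binomial likelihood contributes p^2(1−p)^8, so the posterior is Beta(10+2, 2+8) = Beta(12, 10).
For Beta(a, b) with a, b > 1 the mode is (a−1)/(a+b−2) = 11/20 ≈ 0.5500.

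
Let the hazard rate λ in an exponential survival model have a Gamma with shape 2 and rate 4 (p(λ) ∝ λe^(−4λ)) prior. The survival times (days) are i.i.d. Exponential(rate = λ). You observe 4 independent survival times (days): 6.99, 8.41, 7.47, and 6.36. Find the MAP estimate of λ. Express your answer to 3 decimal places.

The Exponential(rate=λ) likelihood is ∝ λ^n e^(−λΣtᵢ). Here n = 4 and Σtᵢ = 6.99 + 8.41 + 7.47 + 6.36 = 29.23.
Posterior ∝ λe^(−4λ) · λ^4e^(−29.23λ) = λ^5e^(−33.23λ), i.e. Gamma(6, 33.23).
Mode = (a−1)/b = 5/33.23 ≈ 0.150.

λ̂_MAP = 0.150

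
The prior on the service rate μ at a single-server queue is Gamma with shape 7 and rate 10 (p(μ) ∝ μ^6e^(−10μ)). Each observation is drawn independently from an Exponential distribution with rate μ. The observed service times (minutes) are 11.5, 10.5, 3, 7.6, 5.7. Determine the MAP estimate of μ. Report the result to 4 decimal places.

μ̂_MAP = 0.2277

The Exponential(rate=μ) likelihood is ∝ μ^n e^(−μΣtᵢ). Here n = 5 and Σtᵢ = 11.5 + 10.5 + 3 + 7.6 + 5.7 = 38.3.
Posterior ∝ μ^6e^(−10μ) · μ^5e^(−38.3μ) = μ^11e^(−48.3μ), i.e. Gamma(12, 48.3).
Mode = (a−1)/b = 11/48.3 ≈ 0.2277.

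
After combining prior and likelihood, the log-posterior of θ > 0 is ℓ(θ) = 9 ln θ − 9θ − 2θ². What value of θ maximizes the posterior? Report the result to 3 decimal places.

ℓ'(θ) = 9/θ − 9 − 4θ. Setting this to zero and multiplying by θ: 4θ² + 9θ − 9 = 0.
θ = (−9 + √(9² + 4·4·9)) / (2·4) = (−9 + √225) / 8 = (−9 + 15)/8 = 3/4.
ℓ''(θ) = −9/θ² − 4 < 0, confirming a maximum.

θ̂_MAP = 0.750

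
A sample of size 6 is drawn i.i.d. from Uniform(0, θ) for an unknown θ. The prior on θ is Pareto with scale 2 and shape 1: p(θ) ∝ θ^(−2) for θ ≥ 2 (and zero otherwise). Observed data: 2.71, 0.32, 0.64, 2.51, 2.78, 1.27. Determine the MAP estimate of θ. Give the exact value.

θ̂_MAP = 2.78

The Uniform(0, θ) likelihood is θ^(−n) for θ ≥ max(xᵢ), zero otherwise. Here max(xᵢ) = 2.78.
Posterior ∝ θ^(−2) · θ^(−6) = θ^(−8) on θ ≥ max(2, 2.78) = 2.78.
This density is strictly decreasing in θ, so the posterior mode lies at the lower boundary of the support.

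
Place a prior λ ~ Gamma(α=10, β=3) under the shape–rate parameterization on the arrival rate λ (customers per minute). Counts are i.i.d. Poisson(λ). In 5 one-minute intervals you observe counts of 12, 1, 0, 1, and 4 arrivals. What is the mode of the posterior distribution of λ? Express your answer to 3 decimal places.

λ̂_MAP = 3.375

Σxᵢ = 12+1+0+1+4 = 18, with n = 5.
Posterior ∝ λ^9e^(−3λ) · λ^18e^(−5λ) = λ^27e^(−8λ), i.e. Gamma(shape=28, rate=8).
The mode of a Gamma(a, b) with a ≥ 1 (shape–rate) is (a−1)/b = 27/8 ≈ 3.375.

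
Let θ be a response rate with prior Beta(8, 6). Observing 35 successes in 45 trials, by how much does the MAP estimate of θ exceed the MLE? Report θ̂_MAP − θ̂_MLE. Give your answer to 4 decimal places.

MAP − MLE = -0.0409

Posterior is Beta(43, 16); MAP = (43−1)/(59−2) = 42/57 ≈ 0.73684.
MLE ignores the prior: θ̂_MLE = k/n = 35/45 ≈ 0.77778.
Difference = 42/57 − 35/45 = -7/171 ≈ -0.0409.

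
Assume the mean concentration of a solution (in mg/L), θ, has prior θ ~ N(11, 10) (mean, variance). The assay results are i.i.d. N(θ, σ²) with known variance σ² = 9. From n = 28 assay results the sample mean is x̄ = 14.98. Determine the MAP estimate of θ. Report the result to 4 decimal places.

θ̂_MAP = 14.8561

n = 28, x̄ = 14.98.
For a Normal prior and Normal likelihood with known variance, the posterior is Normal; its mode equals its mean, the precision-weighted average.
Prior precision 1/σ₀² = 1/10 = 0.1; data precision n/σ² = 28/9.
θ̂ = (0.1·11 + (28/9)·14.98) / (0.1 + 28/9) = (21467/450)/(289/90) = 21467/1445 ≈ 14.8561.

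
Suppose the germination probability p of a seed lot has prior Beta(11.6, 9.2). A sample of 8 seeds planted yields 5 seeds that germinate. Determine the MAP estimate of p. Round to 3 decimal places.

p̂_MAP = 0.582

Prior: Beta(11.6, 9.2).
Data: 5 successes in 8 trials. The binomial likelihood contributes p^5(1−p)^3, so the posterior is Beta(11.6+5, 9.2+3) = Beta(16.6, 12.2).
For Beta(a, b) with a, b > 1 the mode is (a−1)/(a+b−2) = 15.6/26.8 ≈ 0.582.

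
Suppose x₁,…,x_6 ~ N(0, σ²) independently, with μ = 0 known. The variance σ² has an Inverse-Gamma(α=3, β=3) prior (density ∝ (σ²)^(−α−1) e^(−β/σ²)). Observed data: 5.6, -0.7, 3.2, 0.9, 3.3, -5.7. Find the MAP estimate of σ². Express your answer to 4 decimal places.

Sum of squared deviations about the known mean: SS = (5.6−0)² + (-0.7−0)² + (3.2−0)² + (0.9−0)² + (3.3−0)² + (-5.7−0)² = 86.28.
The Normal likelihood contributes (σ²)^(−n/2) exp(−SS/(2σ²)), so the posterior is Inverse-Gamma(α + n/2, β + SS/2) = Inverse-Gamma(6, 46.14).
The mode of Inverse-Gamma(a, b) is b/(a+1) = 46.14/7 ≈ 6.5914.

σ̂²_MAP = 6.5914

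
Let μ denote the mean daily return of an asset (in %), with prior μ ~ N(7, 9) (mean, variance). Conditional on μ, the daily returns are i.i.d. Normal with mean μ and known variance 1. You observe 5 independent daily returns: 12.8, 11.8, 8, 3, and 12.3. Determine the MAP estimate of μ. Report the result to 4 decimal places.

n = 5; x̄ = (12.8 + 11.8 + 8 + 3 + 12.3)/5 = 47.9/5 = 9.58.
For a Normal prior and Normal likelihood with known variance, the posterior is Normal; its mode equals its mean, the precision-weighted average.
Prior precision 1/σ₀² = 1/9; data precision n/σ² = 5/1 = 5.
μ̂ = ((1/9)·7 + 5·9.58) / (1/9 + 5) = (4381/90)/(46/9) = 4381/460 ≈ 9.5239.

μ̂_MAP = 9.5239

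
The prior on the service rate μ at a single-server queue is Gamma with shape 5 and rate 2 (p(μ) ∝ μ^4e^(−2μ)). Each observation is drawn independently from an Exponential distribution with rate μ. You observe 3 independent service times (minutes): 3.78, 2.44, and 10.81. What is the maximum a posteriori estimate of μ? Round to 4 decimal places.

The Exponential(rate=μ) likelihood is ∝ μ^n e^(−μΣtᵢ). Here n = 3 and Σtᵢ = 3.78 + 2.44 + 10.81 = 17.03.
Posterior ∝ μ^4e^(−2μ) · μ^3e^(−17.03μ) = μ^7e^(−19.03μ), i.e. Gamma(8, 19.03).
Mode = (a−1)/b = 7/19.03 ≈ 0.3678.

μ̂_MAP = 0.3678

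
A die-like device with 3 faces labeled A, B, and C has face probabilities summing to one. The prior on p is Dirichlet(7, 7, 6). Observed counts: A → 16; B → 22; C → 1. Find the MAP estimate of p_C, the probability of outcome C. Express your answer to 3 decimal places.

MAP estimate of p_C = 0.107

The posterior is Dirichlet(αᵢ + nᵢ) = Dirichlet(23, 29, 7).
For a Dirichlet(a₁,…,a_K) with all aᵢ > 1, the mode has j-th component (aⱼ − 1)/(Σaᵢ − K).
Here Σaᵢ = 59 and K = 3, so p_C = (7 − 1)/(59 − 3) = 6/56 ≈ 0.107.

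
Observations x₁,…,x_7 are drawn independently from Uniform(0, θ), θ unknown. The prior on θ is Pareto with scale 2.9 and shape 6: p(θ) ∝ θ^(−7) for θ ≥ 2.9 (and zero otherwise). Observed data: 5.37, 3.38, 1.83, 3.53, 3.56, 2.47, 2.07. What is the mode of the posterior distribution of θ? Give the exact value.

The Uniform(0, θ) likelihood is θ^(−n) for θ ≥ max(xᵢ), zero otherwise. Here max(xᵢ) = 5.37.
Posterior ∝ θ^(−7) · θ^(−7) = θ^(−14) on θ ≥ max(2.9, 5.37) = 5.37.
This density is strictly decreasing in θ, so the posterior mode lies at the lower boundary of the support.

θ̂_MAP = 5.37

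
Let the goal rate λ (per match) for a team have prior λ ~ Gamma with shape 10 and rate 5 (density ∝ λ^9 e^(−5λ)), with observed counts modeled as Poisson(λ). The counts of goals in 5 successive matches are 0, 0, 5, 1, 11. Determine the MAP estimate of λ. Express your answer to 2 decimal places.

λ̂_MAP = 2.60

Σxᵢ = 0+0+5+1+11 = 17, with n = 5.
Posterior ∝ λ^9e^(−5λ) · λ^17e^(−5λ) = λ^26e^(−10λ), i.e. Gamma(shape=27, rate=10).
The mode of a Gamma(a, b) with a ≥ 1 (shape–rate) is (a−1)/b = 26/10 ≈ 2.60.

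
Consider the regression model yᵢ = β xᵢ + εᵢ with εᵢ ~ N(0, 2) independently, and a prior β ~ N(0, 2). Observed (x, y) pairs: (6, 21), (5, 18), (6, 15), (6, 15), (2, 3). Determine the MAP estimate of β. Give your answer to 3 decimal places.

β̂_MAP = 2.913

log p(β | y) = −Σ(yᵢ − βxᵢ)²/(2·2) − β²/(2·2) + const.
Setting the derivative to zero: Σxᵢ(yᵢ − βxᵢ)/2 − β/2 = 0, so β = Σxᵢyᵢ / (Σxᵢ² + σ²/τ²).
Σxᵢyᵢ = 6·21 + 5·18 + 6·15 + 6·15 + 2·3 = 402; Σxᵢ² = 137; σ²/τ² = 1.
β̂_MAP = 402 / (137 + 1) = 402/138 ≈ 2.913.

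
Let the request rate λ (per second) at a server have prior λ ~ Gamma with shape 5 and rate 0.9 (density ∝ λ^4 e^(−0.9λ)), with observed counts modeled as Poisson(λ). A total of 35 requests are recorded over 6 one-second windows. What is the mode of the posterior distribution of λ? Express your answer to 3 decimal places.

Σxᵢ = 35, n = 6.
Posterior ∝ λ^4e^(−0.9λ) · λ^35e^(−6λ) = λ^39e^(−6.9λ), i.e. Gamma(shape=40, rate=6.9).
The mode of a Gamma(a, b) with a ≥ 1 (shape–rate) is (a−1)/b = 39/6.9 ≈ 5.652.

λ̂_MAP = 5.652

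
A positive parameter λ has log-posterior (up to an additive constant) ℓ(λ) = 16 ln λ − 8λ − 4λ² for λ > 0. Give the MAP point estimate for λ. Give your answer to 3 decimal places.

λ̂_MAP = 1.000

ℓ'(λ) = 16/λ − 8 − 8λ. Setting this to zero and multiplying by λ: 8λ² + 8λ − 16 = 0.
λ = (−8 + √(8² + 4·8·16)) / (2·8) = (−8 + √576) / 16 = (−8 + 24)/16 = 1.
ℓ''(λ) = −16/λ² − 8 < 0, confirming a maximum.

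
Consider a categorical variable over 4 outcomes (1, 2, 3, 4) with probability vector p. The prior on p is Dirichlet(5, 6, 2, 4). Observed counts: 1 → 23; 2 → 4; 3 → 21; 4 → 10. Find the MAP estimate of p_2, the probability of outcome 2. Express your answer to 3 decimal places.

The posterior is Dirichlet(αᵢ + nᵢ) = Dirichlet(28, 10, 23, 14).
For a Dirichlet(a₁,…,a_K) with all aᵢ > 1, the mode has j-th component (aⱼ − 1)/(Σaᵢ − K).
Here Σaᵢ = 75 and K = 4, so p_2 = (10 − 1)/(75 − 4) = 9/71 ≈ 0.127.

MAP estimate: 0.127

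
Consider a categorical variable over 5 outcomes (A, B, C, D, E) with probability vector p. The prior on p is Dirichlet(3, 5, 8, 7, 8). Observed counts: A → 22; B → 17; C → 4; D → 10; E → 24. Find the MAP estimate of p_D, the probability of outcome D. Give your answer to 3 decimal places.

MAP estimate of p_D = 0.155

The posterior is Dirichlet(αᵢ + nᵢ) = Dirichlet(25, 22, 12, 17, 32).
For a Dirichlet(a₁,…,a_K) with all aᵢ > 1, the mode has j-th component (aⱼ − 1)/(Σaᵢ − K).
Here Σaᵢ = 108 and K = 5, so p_D = (17 − 1)/(108 − 5) = 16/103 ≈ 0.155.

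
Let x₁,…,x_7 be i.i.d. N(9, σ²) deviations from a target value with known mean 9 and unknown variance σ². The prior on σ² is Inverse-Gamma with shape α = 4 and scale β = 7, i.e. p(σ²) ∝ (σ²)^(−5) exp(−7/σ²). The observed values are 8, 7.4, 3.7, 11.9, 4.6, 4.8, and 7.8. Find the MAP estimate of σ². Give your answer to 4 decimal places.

Sum of squared deviations about the known mean: SS = (8−9)² + (7.4−9)² + (3.7−9)² + (11.9−9)² + (4.6−9)² + (4.8−9)² + (7.8−9)² = 78.5.
The Normal likelihood contributes (σ²)^(−n/2) exp(−SS/(2σ²)), so the posterior is Inverse-Gamma(α + n/2, β + SS/2) = Inverse-Gamma(7.5, 46.25).
The mode of Inverse-Gamma(a, b) is b/(a+1) = 46.25/8.5 ≈ 5.4412.

σ̂²_MAP = 5.4412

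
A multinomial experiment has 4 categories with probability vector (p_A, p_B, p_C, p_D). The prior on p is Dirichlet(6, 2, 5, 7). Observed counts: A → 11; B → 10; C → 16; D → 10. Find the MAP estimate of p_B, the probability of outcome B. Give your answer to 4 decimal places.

MAP estimate of p_B = 0.1746

The posterior is Dirichlet(αᵢ + nᵢ) = Dirichlet(17, 12, 21, 17).
For a Dirichlet(a₁,…,a_K) with all aᵢ > 1, the mode has j-th component (aⱼ − 1)/(Σaᵢ − K).
Here Σaᵢ = 67 and K = 4, so p_B = (12 − 1)/(67 − 4) = 11/63 ≈ 0.1746.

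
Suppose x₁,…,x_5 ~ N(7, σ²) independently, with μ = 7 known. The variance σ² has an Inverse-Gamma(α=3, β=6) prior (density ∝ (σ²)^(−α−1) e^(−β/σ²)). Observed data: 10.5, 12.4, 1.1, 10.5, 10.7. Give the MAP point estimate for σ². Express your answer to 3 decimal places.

Sum of squared deviations about the known mean: SS = (10.5−7)² + (12.4−7)² + (1.1−7)² + (10.5−7)² + (10.7−7)² = 102.16.
The Normal likelihood contributes (σ²)^(−n/2) exp(−SS/(2σ²)), so the posterior is Inverse-Gamma(α + n/2, β + SS/2) = Inverse-Gamma(5.5, 57.08).
The mode of Inverse-Gamma(a, b) is b/(a+1) = 57.08/6.5 ≈ 8.782.

σ̂²_MAP = 8.782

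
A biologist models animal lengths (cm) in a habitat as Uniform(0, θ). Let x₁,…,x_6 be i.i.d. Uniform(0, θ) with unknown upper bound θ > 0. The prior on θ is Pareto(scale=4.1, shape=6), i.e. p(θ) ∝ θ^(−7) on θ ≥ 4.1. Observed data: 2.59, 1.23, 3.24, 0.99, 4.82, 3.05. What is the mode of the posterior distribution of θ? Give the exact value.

The Uniform(0, θ) likelihood is θ^(−n) for θ ≥ max(xᵢ), zero otherwise. Here max(xᵢ) = 4.82.
Posterior ∝ θ^(−7) · θ^(−6) = θ^(−13) on θ ≥ max(4.1, 4.82) = 4.82.
This density is strictly decreasing in θ, so the posterior mode lies at the lower boundary of the support.

θ̂_MAP = 4.82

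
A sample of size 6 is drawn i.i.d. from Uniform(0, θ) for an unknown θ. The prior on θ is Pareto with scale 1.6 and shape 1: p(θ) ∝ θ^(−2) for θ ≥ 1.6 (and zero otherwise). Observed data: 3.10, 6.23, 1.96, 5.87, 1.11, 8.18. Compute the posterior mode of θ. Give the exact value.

θ̂_MAP = 8.18

The Uniform(0, θ) likelihood is θ^(−n) for θ ≥ max(xᵢ), zero otherwise. Here max(xᵢ) = 8.18.
Posterior ∝ θ^(−2) · θ^(−6) = θ^(−8) on θ ≥ max(1.6, 8.18) = 8.18.
This density is strictly decreasing in θ, so the posterior mode lies at the lower boundary of the support.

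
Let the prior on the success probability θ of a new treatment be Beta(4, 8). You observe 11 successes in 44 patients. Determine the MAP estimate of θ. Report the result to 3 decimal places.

Prior: Beta(4, 8).
Data: 11 successes in 44 trials. The binomial likelihood contributes θ^11(1−θ)^33, so the posterior is Beta(4+11, 8+33) = Beta(15, 41).
For Beta(a, b) with a, b > 1 the mode is (a−1)/(a+b−2) = 14/54 ≈ 0.259.

θ̂_MAP = 0.259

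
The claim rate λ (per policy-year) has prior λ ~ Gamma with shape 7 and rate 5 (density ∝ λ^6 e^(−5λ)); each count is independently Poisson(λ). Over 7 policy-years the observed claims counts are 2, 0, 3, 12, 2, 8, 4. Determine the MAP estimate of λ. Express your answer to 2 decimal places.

λ̂_MAP = 3.08

Σxᵢ = 2+0+3+12+2+8+4 = 31, with n = 7.
Posterior ∝ λ^6e^(−5λ) · λ^31e^(−7λ) = λ^37e^(−12λ), i.e. Gamma(shape=38, rate=12).
The mode of a Gamma(a, b) with a ≥ 1 (shape–rate) is (a−1)/b = 37/12 ≈ 3.08.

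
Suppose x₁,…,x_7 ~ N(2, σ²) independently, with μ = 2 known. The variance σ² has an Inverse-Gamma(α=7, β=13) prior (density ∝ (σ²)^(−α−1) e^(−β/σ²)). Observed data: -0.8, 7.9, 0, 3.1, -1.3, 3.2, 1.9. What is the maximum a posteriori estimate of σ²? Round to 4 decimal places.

σ̂²_MAP = 3.7478

Sum of squared deviations about the known mean: SS = (-0.8−2)² + (7.9−2)² + (0−2)² + (3.1−2)² + (-1.3−2)² + (3.2−2)² + (1.9−2)² = 60.2.
The Normal likelihood contributes (σ²)^(−n/2) exp(−SS/(2σ²)), so the posterior is Inverse-Gamma(α + n/2, β + SS/2) = Inverse-Gamma(10.5, 43.1).
The mode of Inverse-Gamma(a, b) is b/(a+1) = 43.1/11.5 ≈ 3.7478.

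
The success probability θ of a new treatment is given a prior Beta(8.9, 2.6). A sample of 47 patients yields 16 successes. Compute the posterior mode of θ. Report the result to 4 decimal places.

Prior: Beta(8.9, 2.6).
Data: 16 successes in 47 trials. The binomial likelihood contributes θ^16(1−θ)^31, so the posterior is Beta(8.9+16, 2.6+31) = Beta(24.9, 33.6).
For Beta(a, b) with a, b > 1 the mode is (a−1)/(a+b−2) = 23.9/56.5 ≈ 0.4230.

θ̂_MAP = 0.4230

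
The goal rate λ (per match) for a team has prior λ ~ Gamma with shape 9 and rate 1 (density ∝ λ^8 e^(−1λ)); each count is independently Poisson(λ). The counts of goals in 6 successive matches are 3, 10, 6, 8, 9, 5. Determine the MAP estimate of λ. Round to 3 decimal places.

Σxᵢ = 3+10+6+8+9+5 = 41, with n = 6.
Posterior ∝ λ^8e^(−1λ) · λ^41e^(−6λ) = λ^49e^(−7λ), i.e. Gamma(shape=50, rate=7).
The mode of a Gamma(a, b) with a ≥ 1 (shape–rate) is (a−1)/b = 49/7 ≈ 7.000.

λ̂_MAP = 7.000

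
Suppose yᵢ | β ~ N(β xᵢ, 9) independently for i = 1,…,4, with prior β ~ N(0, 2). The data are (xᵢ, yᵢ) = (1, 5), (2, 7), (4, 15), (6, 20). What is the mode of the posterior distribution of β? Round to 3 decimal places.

log p(β | y) = −Σ(yᵢ − βxᵢ)²/(2·9) − β²/(2·2) + const.
Setting the derivative to zero: Σxᵢ(yᵢ − βxᵢ)/9 − β/2 = 0, so β = Σxᵢyᵢ / (Σxᵢ² + σ²/τ²).
Σxᵢyᵢ = 1·5 + 2·7 + 4·15 + 6·20 = 199; Σxᵢ² = 57; σ²/τ² = 4.5.
β̂_MAP = 199 / (57 + 4.5) = 199/61.5 ≈ 3.236.

β̂_MAP = 3.236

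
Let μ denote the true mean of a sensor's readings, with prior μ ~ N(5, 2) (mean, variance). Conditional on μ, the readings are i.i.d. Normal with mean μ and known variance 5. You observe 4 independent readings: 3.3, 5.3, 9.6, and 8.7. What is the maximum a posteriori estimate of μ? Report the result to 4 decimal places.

μ̂_MAP = 6.0615

n = 4; x̄ = (3.3 + 5.3 + 9.6 + 8.7)/4 = 26.9/4 = 6.725.
For a Normal prior and Normal likelihood with known variance, the posterior is Normal; its mode equals its mean, the precision-weighted average.
Prior precision 1/σ₀² = 1/2 = 0.5; data precision n/σ² = 4/5 = 0.8.
μ̂ = (0.5·5 + 0.8·6.725) / (0.5 + 0.8) = 7.88/1.3 = 394/65 ≈ 6.0615.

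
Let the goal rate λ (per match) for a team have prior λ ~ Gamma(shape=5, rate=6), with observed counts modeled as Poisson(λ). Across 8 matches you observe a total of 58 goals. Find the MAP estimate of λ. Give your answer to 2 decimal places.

Σxᵢ = 58, n = 8.
Posterior ∝ λ^4e^(−6λ) · λ^58e^(−8λ) = λ^62e^(−14λ), i.e. Gamma(shape=63, rate=14).
The mode of a Gamma(a, b) with a ≥ 1 (shape–rate) is (a−1)/b = 62/14 ≈ 4.43.

λ̂_MAP = 4.43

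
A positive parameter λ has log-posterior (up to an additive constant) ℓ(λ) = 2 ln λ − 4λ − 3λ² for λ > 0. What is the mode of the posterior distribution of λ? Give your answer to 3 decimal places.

λ̂_MAP = 0.333

ℓ'(λ) = 2/λ − 4 − 6λ. Setting this to zero and multiplying by λ: 6λ² + 4λ − 2 = 0.
λ = (−4 + √(4² + 4·6·2)) / (2·6) = (−4 + √64) / 12 = (−4 + 8)/12 = 1/3.
ℓ''(λ) = −2/λ² − 6 < 0, confirming a maximum.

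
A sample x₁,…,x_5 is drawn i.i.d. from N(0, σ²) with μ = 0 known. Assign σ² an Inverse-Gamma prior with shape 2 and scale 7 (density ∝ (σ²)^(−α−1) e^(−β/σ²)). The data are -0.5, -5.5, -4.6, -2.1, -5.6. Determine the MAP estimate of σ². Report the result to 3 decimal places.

Sum of squared deviations about the known mean: SS = (-0.5−0)² + (-5.5−0)² + (-4.6−0)² + (-2.1−0)² + (-5.6−0)² = 87.43.
The Normal likelihood contributes (σ²)^(−n/2) exp(−SS/(2σ²)), so the posterior is Inverse-Gamma(α + n/2, β + SS/2) = Inverse-Gamma(4.5, 50.715).
The mode of Inverse-Gamma(a, b) is b/(a+1) = 50.715/5.5 ≈ 9.221.

σ̂²_MAP = 9.221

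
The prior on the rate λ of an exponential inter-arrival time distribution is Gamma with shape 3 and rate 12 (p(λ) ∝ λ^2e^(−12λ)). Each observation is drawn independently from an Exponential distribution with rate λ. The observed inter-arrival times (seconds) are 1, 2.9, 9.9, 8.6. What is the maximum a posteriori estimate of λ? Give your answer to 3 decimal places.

λ̂_MAP = 0.174

The Exponential(rate=λ) likelihood is ∝ λ^n e^(−λΣtᵢ). Here n = 4 and Σtᵢ = 1 + 2.9 + 9.9 + 8.6 = 22.4.
Posterior ∝ λ^2e^(−12λ) · λ^4e^(−22.4λ) = λ^6e^(−34.4λ), i.e. Gamma(7, 34.4).
Mode = (a−1)/b = 6/34.4 ≈ 0.174.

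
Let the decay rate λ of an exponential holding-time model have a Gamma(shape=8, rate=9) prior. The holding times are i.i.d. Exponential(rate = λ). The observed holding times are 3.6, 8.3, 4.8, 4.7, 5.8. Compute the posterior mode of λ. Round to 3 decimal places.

λ̂_MAP = 0.331

The Exponential(rate=λ) likelihood is ∝ λ^n e^(−λΣtᵢ). Here n = 5 and Σtᵢ = 3.6 + 8.3 + 4.8 + 4.7 + 5.8 = 27.2.
Posterior ∝ λ^7e^(−9λ) · λ^5e^(−27.2λ) = λ^12e^(−36.2λ), i.e. Gamma(13, 36.2).
Mode = (a−1)/b = 12/36.2 ≈ 0.331.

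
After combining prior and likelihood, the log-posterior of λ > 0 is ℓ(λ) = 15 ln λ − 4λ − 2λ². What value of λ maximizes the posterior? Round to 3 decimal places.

ℓ'(λ) = 15/λ − 4 − 4λ. Setting this to zero and multiplying by λ: 4λ² + 4λ − 15 = 0.
λ = (−4 + √(4² + 4·4·15)) / (2·4) = (−4 + √256) / 8 = (−4 + 16)/8 = 3/2.
ℓ''(λ) = −15/λ² − 4 < 0, confirming a maximum.

λ̂_MAP = 1.500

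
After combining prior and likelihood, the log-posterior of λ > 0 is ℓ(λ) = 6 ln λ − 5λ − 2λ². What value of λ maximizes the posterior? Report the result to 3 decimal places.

λ̂_MAP = 0.750

ℓ'(λ) = 6/λ − 5 − 4λ. Setting this to zero and multiplying by λ: 4λ² + 5λ − 6 = 0.
λ = (−5 + √(5² + 4·4·6)) / (2·4) = (−5 + √121) / 8 = (−5 + 11)/8 = 3/4.
ℓ''(λ) = −6/λ² − 4 < 0, confirming a maximum.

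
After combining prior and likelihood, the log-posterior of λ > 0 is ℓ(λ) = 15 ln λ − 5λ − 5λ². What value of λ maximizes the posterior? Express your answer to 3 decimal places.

ℓ'(λ) = 15/λ − 5 − 10λ. Setting this to zero and multiplying by λ: 10λ² + 5λ − 15 = 0.
λ = (−5 + √(5² + 4·10·15)) / (2·10) = (−5 + √625) / 20 = (−5 + 25)/20 = 1.
ℓ''(λ) = −15/λ² − 10 < 0, confirming a maximum.

λ̂_MAP = 1.000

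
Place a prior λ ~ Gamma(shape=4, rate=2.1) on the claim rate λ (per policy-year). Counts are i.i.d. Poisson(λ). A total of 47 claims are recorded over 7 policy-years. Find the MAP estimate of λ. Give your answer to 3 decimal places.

Σxᵢ = 47, n = 7.
Posterior ∝ λ^3e^(−2.1λ) · λ^47e^(−7λ) = λ^50e^(−9.1λ), i.e. Gamma(shape=51, rate=9.1).
The mode of a Gamma(a, b) with a ≥ 1 (shape–rate) is (a−1)/b = 50/9.1 ≈ 5.495.

λ̂_MAP = 5.495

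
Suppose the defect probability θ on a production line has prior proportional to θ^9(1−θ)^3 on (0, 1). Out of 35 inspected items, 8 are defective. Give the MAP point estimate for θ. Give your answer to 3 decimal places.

The prior density ∝ θ^9(1−θ)^3 is the kernel of Beta(10, 4).
Data: 8 successes in 35 trials. The binomial likelihood contributes θ^8(1−θ)^27, so the posterior is Beta(10+8, 4+27) = Beta(18, 31).
For Beta(a, b) with a, b > 1 the mode is (a−1)/(a+b−2) = 17/47 ≈ 0.362.

θ̂_MAP = 0.362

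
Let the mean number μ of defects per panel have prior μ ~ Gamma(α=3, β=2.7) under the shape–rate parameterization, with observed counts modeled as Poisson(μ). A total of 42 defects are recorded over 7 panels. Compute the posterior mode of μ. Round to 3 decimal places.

Σxᵢ = 42, n = 7.
Posterior ∝ μ^2e^(−2.7μ) · μ^42e^(−7μ) = μ^44e^(−9.7μ), i.e. Gamma(shape=45, rate=9.7).
The mode of a Gamma(a, b) with a ≥ 1 (shape–rate) is (a−1)/b = 44/9.7 ≈ 4.536.

μ̂_MAP = 4.536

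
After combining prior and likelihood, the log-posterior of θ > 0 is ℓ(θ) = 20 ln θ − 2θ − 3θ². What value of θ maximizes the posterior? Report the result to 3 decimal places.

ℓ'(θ) = 20/θ − 2 − 6θ. Setting this to zero and multiplying by θ: 6θ² + 2θ − 20 = 0.
θ = (−2 + √(2² + 4·6·20)) / (2·6) = (−2 + √484) / 12 = (−2 + 22)/12 = 5/3.
ℓ''(θ) = −20/θ² − 6 < 0, confirming a maximum.

θ̂_MAP = 1.667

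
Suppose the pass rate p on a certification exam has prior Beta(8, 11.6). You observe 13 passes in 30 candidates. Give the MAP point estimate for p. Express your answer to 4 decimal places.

Prior: Beta(8, 11.6).
Data: 13 successes in 30 trials. The binomial likelihood contributes p^13(1−p)^17, so the posterior is Beta(8+13, 11.6+17) = Beta(21, 28.6).
For Beta(a, b) with a, b > 1 the mode is (a−1)/(a+b−2) = 20/47.6 ≈ 0.4202.

p̂_MAP = 0.4202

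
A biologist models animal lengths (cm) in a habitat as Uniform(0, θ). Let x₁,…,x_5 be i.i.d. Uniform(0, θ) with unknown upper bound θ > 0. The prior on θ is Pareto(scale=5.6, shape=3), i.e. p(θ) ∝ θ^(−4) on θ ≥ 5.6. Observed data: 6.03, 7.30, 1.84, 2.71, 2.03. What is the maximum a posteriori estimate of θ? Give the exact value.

θ̂_MAP = 7.30

The Uniform(0, θ) likelihood is θ^(−n) for θ ≥ max(xᵢ), zero otherwise. Here max(xᵢ) = 7.30.
Posterior ∝ θ^(−4) · θ^(−5) = θ^(−9) on θ ≥ max(5.6, 7.30) = 7.30.
This density is strictly decreasing in θ, so the posterior mode lies at the lower boundary of the support.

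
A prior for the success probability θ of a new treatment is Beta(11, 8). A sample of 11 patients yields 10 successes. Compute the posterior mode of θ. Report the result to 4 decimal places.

Prior: Beta(11, 8).
Data: 10 successes in 11 trials. The binomial likelihood contributes θ^10(1−θ)^1, so the posterior is Beta(11+10, 8+1) = Beta(21, 9).
For Beta(a, b) with a, b > 1 the mode is (a−1)/(a+b−2) = 20/28 ≈ 0.7143.

θ̂_MAP = 0.7143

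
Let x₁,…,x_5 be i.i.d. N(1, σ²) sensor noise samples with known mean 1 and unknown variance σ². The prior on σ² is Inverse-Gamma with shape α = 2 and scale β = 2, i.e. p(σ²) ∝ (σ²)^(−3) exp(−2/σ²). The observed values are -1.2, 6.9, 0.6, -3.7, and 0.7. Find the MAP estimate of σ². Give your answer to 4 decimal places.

Sum of squared deviations about the known mean: SS = (-1.2−1)² + (6.9−1)² + (0.6−1)² + (-3.7−1)² + (0.7−1)² = 61.99.
The Normal likelihood contributes (σ²)^(−n/2) exp(−SS/(2σ²)), so the posterior is Inverse-Gamma(α + n/2, β + SS/2) = Inverse-Gamma(4.5, 32.995).
The mode of Inverse-Gamma(a, b) is b/(a+1) = 32.995/5.5 ≈ 5.9991.

σ̂²_MAP = 5.9991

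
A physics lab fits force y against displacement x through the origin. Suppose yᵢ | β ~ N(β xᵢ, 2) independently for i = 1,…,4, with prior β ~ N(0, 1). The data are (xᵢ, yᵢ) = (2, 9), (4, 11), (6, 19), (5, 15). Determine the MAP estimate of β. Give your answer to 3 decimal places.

β̂_MAP = 3.024

log p(β | y) = −Σ(yᵢ − βxᵢ)²/(2·2) − β²/(2·1) + const.
Setting the derivative to zero: Σxᵢ(yᵢ − βxᵢ)/2 − β/1 = 0, so β = Σxᵢyᵢ / (Σxᵢ² + σ²/τ²).
Σxᵢyᵢ = 2·9 + 4·11 + 6·19 + 5·15 = 251; Σxᵢ² = 81; σ²/τ² = 2.
β̂_MAP = 251 / (81 + 2) = 251/83 ≈ 3.024.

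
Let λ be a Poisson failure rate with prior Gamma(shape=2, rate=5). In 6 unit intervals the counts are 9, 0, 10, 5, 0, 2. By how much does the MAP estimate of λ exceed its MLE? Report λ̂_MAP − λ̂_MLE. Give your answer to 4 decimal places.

Σxᵢ = 26. Posterior is Gamma(28, 11); MAP = (28−1)/11 = 27/11 ≈ 2.45455.
MLE = x̄ = 26/6 ≈ 4.33333.
Difference = 27/11 − 26/6 = -62/33 ≈ -1.8788.

MAP − MLE = -1.8788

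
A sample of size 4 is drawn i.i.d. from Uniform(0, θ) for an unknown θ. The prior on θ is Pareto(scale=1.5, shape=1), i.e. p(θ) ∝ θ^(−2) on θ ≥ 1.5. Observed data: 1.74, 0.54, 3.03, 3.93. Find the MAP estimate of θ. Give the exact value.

θ̂_MAP = 3.93

The Uniform(0, θ) likelihood is θ^(−n) for θ ≥ max(xᵢ), zero otherwise. Here max(xᵢ) = 3.93.
Posterior ∝ θ^(−2) · θ^(−4) = θ^(−6) on θ ≥ max(1.5, 3.93) = 3.93.
This density is strictly decreasing in θ, so the posterior mode lies at the lower boundary of the support.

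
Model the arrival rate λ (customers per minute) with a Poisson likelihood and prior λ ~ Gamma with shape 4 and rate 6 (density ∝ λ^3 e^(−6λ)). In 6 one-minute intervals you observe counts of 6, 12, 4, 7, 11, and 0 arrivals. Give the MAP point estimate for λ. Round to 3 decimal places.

λ̂_MAP = 3.583

Σxᵢ = 6+12+4+7+11+0 = 40, with n = 6.
Posterior ∝ λ^3e^(−6λ) · λ^40e^(−6λ) = λ^43e^(−12λ), i.e. Gamma(shape=44, rate=12).
The mode of a Gamma(a, b) with a ≥ 1 (shape–rate) is (a−1)/b = 43/12 ≈ 3.583.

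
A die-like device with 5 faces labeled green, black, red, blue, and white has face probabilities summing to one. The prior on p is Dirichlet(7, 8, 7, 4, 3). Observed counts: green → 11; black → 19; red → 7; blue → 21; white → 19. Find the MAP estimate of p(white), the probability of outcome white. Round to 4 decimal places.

MAP estimate of p(white) = 0.2079

The posterior is Dirichlet(αᵢ + nᵢ) = Dirichlet(18, 27, 14, 25, 22).
For a Dirichlet(a₁,…,a_K) with all aᵢ > 1, the mode has j-th component (aⱼ − 1)/(Σaᵢ − K).
Here Σaᵢ = 106 and K = 5, so p(white) = (22 − 1)/(106 − 5) = 21/101 ≈ 0.2079.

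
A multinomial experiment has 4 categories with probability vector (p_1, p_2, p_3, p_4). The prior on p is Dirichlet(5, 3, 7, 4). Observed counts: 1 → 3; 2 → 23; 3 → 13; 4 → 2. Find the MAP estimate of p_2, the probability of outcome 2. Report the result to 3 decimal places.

MAP estimate: 0.446

The posterior is Dirichlet(αᵢ + nᵢ) = Dirichlet(8, 26, 20, 6).
For a Dirichlet(a₁,…,a_K) with all aᵢ > 1, the mode has j-th component (aⱼ − 1)/(Σaᵢ − K).
Here Σaᵢ = 60 and K = 4, so p_2 = (26 − 1)/(60 − 4) = 25/56 ≈ 0.446.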